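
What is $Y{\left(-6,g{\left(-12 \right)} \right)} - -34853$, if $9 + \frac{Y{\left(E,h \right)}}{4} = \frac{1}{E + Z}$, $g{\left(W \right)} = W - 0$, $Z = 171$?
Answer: $\frac{5744809}{165} \approx 34817.0$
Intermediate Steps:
$g{\left(W \right)} = W$ ($g{\left(W \right)} = W + 0 = W$)
$Y{\left(E,h \right)} = -36 + \frac{4}{171 + E}$ ($Y{\left(E,h \right)} = -36 + \frac{4}{E + 171} = -36 + \frac{4}{171 + E}$)
$Y{\left(-6,g{\left(-12 \right)} \right)} - -34853 = \frac{4 \left(-1538 - -54\right)}{171 - 6} - -34853 = \frac{4 \left(-1538 + 54\right)}{165} + 34853 = 4 \cdot \frac{1}{165} \left(-1484\right) + 34853 = - \frac{5936}{165} + 34853 = \frac{5744809}{165}$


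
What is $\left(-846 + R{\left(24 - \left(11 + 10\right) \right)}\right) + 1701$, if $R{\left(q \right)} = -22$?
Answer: $833$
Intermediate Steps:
$\left(-846 + R{\left(24 - \left(11 + 10\right) \right)}\right) + 1701 = \left(-846 - 22\right) + 1701 = -868 + 1701 = 833$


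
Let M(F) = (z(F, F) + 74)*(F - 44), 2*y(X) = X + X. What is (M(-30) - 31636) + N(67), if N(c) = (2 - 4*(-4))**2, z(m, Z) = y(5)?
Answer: -37158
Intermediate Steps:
y(X) = X (y(X) = (X + X)/2 = (2*X)/2 = X)
z(m, Z) = 5
N(c) = 324 (N(c) = (2 + 16)**2 = 18**2 = 324)
M(F) = -3476 + 79*F (M(F) = (5 + 74)*(F - 44) = 79*(-44 + F) = -3476 + 79*F)
(M(-30) - 31636) + N(67) = ((-3476 + 79*(-30)) - 31636) + 324 = ((-3476 - 2370) - 31636) + 324 = (-5846 - 31636) + 324 = -37482 + 324 = -37158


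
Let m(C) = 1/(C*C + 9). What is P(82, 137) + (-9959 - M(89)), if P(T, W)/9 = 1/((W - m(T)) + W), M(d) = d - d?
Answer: -6124236974/614947 ≈ -9959.0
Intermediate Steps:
M(d) = 0
m(C) = 1/(9 + C**2) (m(C) = 1/(C**2 + 9) = 1/(9 + C**2))
P(T, W) = 9/(-1/(9 + T**2) + 2*W) (P(T, W) = 9/((W - 1/(9 + T**2)) + W) = 9/(-1/(9 + T**2) + 2*W))
P(82, 137) + (-9959 - M(89)) = 9*(9 + 82**2)/(-1 + 2*137*(9 + 82**2)) + (-9959 - 1*0) = 9*(9 + 6724)/(-1 + 2*137*(9 + 6724)) + (-9959 + 0) = 9*6733/(-1 + 2*137*6733) - 9959 = 9*6733/(-1 + 1844842) - 9959 = 9*6733/1844841 - 9959 = 9*(1/1844841)*6733 - 9959 = 20199/614947 - 9959 = -6124236974/614947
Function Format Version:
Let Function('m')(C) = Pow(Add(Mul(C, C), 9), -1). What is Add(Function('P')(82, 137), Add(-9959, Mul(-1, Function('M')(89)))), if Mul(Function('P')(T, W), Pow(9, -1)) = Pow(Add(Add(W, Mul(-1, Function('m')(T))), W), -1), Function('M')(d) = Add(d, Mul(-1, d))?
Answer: Rational(-6124236974, 614947) ≈ -9959.0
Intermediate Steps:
Function('M')(d) = 0
Function('m')(C) = Pow(Add(9, Pow(C, 2)), -1) (Function('m')(C) = Pow(Add(Pow(C, 2), 9), -1) = Pow(Add(9, Pow(C, 2)), -1))
Function('P')(T, W) = Mul(9, Pow(Add(Mul(-1, Pow(Add(9, Pow(T, 2)), -1)), Mul(2, W)), -1)) (Function('P')(T, W) = Mul(9, Pow(Add(Add(W, Mul(-1, Pow(Add(9, Pow(T, 2)), -1))), W), -1)) = Mul(9, Pow(Add(Mul(-1, Pow(Add(9, Pow(T, 2)), -1)), Mul(2, W)), -1)))
Add(Function('P')(82, 137), Add(-9959, Mul(-1, Function('M')(89)))) = Add(Mul(9, Pow(Add(-1, Mul(2, 137, Add(9, Pow(82, 2)))), -1), Add(9, Pow(82, 2))), Add(-9959, Mul(-1, 0))) = Add(Mul(9, Pow(Add(-1, Mul(2, 137, Add(9, 6724))), -1), Add(9, 6724)), Add(-9959, 0)) = Add(Mul(9, Pow(Add(-1, Mul(2, 137, 6733)), -1), 6733), -9959) = Add(Mul(9, Pow(Add(-1, 1844842), -1), 6733), -9959) = Add(Mul(9, Pow(1844841, -1), 6733), -9959) = Add(Mul(9, Rational(1, 1844841), 6733), -9959) = Add(Rational(20199, 614947), -9959) = Rational(-6124236974, 614947)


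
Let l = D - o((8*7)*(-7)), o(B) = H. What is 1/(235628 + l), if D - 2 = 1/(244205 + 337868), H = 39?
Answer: 582073/137131160144 ≈ 4.2446e-6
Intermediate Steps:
o(B) = 39
D = 1164147/582073 (D = 2 + 1/(244205 + 337868) = 2 + 1/582073 = 1164147/582073 ≈ 2.0000)
l = -21536700/582073 (l = 1164147/582073 - 1*39 = 1164147/582073 - 39 = -21536700/582073 ≈ -37.000)
1/(235628 + l) = 1/(235628 - 21536700/582073) = 1/(137131160144/582073) = 582073/137131160144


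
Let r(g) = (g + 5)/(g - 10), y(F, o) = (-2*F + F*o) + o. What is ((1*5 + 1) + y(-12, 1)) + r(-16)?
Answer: 505/26 ≈ 19.423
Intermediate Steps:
y(F, o) = o - 2*F + F*o
r(g) = (5 + g)/(-10 + g)
((1*5 + 1) + y(-12, 1)) + r(-16) = ((1*5 + 1) + (1 - 2*(-12) - 12*1)) + (5 - 16)/(-10 - 16) = ((5 + 1) + (1 + 24 - 12)) - 11/(-26) = (6 + 13) - 1/26*(-11) = 19 + 11/26 = 505/26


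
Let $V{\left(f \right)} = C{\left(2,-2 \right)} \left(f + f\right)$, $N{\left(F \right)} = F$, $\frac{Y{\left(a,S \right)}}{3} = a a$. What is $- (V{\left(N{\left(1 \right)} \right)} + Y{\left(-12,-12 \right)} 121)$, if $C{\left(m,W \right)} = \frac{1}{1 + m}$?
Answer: $- \frac{156818}{3} \approx -52273.0$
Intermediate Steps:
$Y{\left(a,S \right)} = 3 a^{2}$ ($Y{\left(a,S \right)} = 3 a a = 3 a^{2}$)
$V{\left(f \right)} = \frac{2 f}{3}$ ($V{\left(f \right)} = \frac{f + f}{1 + 2} = \frac{2 f}{3}$)
$- (V{\left(N{\left(1 \right)} \right)} + Y{\left(-12,-12 \right)} 121) = - (\frac{2}{3} \cdot 1 + 3 \left(-12\right)^{2} \cdot 121) = - (\frac{2}{3} + 3 \cdot 144 \cdot 121) = - (\frac{2}{3} + 432 \cdot 121) = - (\frac{2}{3} + 52272) = \left(-1\right) \frac{156818}{3} = - \frac{156818}{3}$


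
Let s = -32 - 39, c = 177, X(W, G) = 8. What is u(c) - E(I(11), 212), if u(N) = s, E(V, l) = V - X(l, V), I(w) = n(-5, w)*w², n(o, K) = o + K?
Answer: -789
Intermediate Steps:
n(o, K) = K + o
I(w) = w²*(-5 + w) (I(w) = (w - 5)*w² = (-5 + w)*w² = w²*(-5 + w))
s = -71
E(V, l) = -8 + V (E(V, l) = V - 1*8 = V - 8 = -8 + V)
u(N) = -71
u(c) - E(I(11), 212) = -71 - (-8 + 11²*(-5 + 11)) = -71 - (-8 + 121*6) = -71 - (-8 + 726) = -71 - 1*718 = -71 - 718 = -789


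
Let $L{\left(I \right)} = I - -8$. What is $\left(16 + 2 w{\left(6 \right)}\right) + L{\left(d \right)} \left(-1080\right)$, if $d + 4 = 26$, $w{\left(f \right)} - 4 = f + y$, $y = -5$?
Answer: $-32374$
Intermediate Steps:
$w{\left(f \right)} = -1 + f$ ($w{\left(f \right)} = 4 + \left(f - 5\right) = 4 + \left(-5 + f\right) = -1 + f$)
$d = 22$ ($d = -4 + 26 = 22$)
$L{\left(I \right)} = 8 + I$ ($L{\left(I \right)} = I + 8 = 8 + I$)
$\left(16 + 2 w{\left(6 \right)}\right) + L{\left(d \right)} \left(-1080\right) = \left(16 + 2 \left(-1 + 6\right)\right) + \left(8 + 22\right) \left(-1080\right) = \left(16 + 2 \cdot 5\right) + 30 \left(-1080\right) = \left(16 + 10\right) - 32400 = 26 - 32400 = -32374$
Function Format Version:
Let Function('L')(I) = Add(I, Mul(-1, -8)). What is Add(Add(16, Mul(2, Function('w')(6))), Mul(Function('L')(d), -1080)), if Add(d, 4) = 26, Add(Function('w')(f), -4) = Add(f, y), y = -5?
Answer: -32374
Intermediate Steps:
Function('w')(f) = Add(-1, f) (Function('w')(f) = Add(4, Add(f, -5)) = Add(4, Add(-5, f)) = Add(-1, f))
d = 22 (d = Add(-4, 26) = 22)
Function('L')(I) = Add(8, I) (Function('L')(I) = Add(I, 8) = Add(8, I))
Add(Add(16, Mul(2, Function('w')(6))), Mul(Function('L')(d), -1080)) = Add(Add(16, Mul(2, Add(-1, 6))), Mul(Add(8, 22), -1080)) = Add(Add(16, Mul(2, 5)), Mul(30, -1080)) = Add(Add(16, 10), -32400) = Add(26, -32400) = -32374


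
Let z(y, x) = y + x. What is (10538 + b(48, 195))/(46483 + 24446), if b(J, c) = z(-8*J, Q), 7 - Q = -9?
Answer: 1130/7881 ≈ 0.14338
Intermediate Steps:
Q = 16 (Q = 7 - 1*(-9) = 7 + 9 = 16)
z(y, x) = x + y
b(J, c) = 16 - 8*J
(10538 + b(48, 195))/(46483 + 24446) = (10538 + (16 - 8*48))/(46483 + 24446) = (10538 + (16 - 384))/70929 = (10538 - 368)*(1/70929) = 10170*(1/70929) = 1130/7881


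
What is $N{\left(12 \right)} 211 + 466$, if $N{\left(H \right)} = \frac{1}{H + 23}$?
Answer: $\frac{16521}{35} \approx 472.03$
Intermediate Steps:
$N{\left(H \right)} = \frac{1}{23 + H}$
$N{\left(12 \right)} 211 + 466 = \frac{1}{23 + 12} \cdot 211 + 466 = \frac{1}{35} \cdot 211 + 466 = \frac{211}{35} + 466 = \frac{16521}{35}$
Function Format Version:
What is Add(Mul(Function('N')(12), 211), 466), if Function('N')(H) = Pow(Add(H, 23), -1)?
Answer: Rational(16521, 35) ≈ 472.03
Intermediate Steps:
Function('N')(H) = Pow(Add(23, H), -1)
Add(Mul(Function('N')(12), 211), 466) = Add(Mul(Pow(Add(23, 12), -1), 211), 466) = Add(Mul(Pow(35, -1), 211), 466) = Add(Mul(Rational(1, 35), 211), 466) = Add(Rational(211, 35), 466) = Rational(16521, 35)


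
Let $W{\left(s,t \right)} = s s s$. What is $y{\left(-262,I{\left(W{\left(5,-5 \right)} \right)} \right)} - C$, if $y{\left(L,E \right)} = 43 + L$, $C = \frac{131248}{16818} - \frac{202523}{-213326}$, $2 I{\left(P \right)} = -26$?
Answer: $- \frac{408557296477}{1793858334} \approx -227.75$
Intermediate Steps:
$W{\left(s,t \right)} = s^{3}$ ($W{\left(s,t \right)} = s^{2} s = s^{3}$)
$I{\left(P \right)} = -13$ ($I{\left(P \right)} = \frac{1}{2} \left(-26\right) = -13$)
$C = \frac{15702321331}{1793858334}$ ($C = 131248 \cdot \frac{1}{16818} - - \frac{202523}{213326} = \frac{65624}{8409} + \frac{202523}{213326} = \frac{15702321331}{1793858334} \approx 8.7534$)
$y{\left(-262,I{\left(W{\left(5,-5 \right)} \right)} \right)} - C = \left(43 - 262\right) - \frac{15702321331}{1793858334} = -219 - \frac{15702321331}{1793858334} = - \frac{408557296477}{1793858334}$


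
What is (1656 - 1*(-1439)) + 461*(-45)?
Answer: -17650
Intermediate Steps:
(1656 - 1*(-1439)) + 461*(-45) = (1656 + 1439) - 20745 = 3095 - 20745 = -17650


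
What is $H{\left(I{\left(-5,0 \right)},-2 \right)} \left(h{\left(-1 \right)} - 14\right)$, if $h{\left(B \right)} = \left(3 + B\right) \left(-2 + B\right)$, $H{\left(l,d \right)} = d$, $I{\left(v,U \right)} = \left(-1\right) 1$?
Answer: $40$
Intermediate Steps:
$I{\left(v,U \right)} = -1$
$h{\left(B \right)} = \left(-2 + B\right) \left(3 + B\right)$
$H{\left(I{\left(-5,0 \right)},-2 \right)} \left(h{\left(-1 \right)} - 14\right) = - 2 \left(\left(-6 - 1 + \left(-1\right)^{2}\right) - 14\right) = - 2 \left(\left(-6 - 1 + 1\right) - 14\right) = - 2 \left(-6 - 14\right) = \left(-2\right) \left(-20\right) = 40$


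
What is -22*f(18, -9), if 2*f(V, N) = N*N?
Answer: -891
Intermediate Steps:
f(V, N) = N**2/2 (f(V, N) = (N*N)/2 = N**2/2)
-22*f(18, -9) = -11*(-9)**2 = -11*81 = -22*81/2 = -891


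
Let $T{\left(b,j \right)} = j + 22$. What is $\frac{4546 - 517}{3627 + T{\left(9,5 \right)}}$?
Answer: $\frac{1343}{1218} \approx 1.1026$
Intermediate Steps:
$T{\left(b,j \right)} = 22 + j$
$\frac{4546 - 517}{3627 + T{\left(9,5 \right)}} = \frac{4546 - 517}{3627 + \left(22 + 5\right)} = \frac{4029}{3627 + 27} = \frac{4029}{3654} = 4029 \cdot \frac{1}{3654} = \frac{1343}{1218}$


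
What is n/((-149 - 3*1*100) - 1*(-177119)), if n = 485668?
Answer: 242834/88335 ≈ 2.7490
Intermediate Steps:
n/((-149 - 3*1*100) - 1*(-177119)) = 485668/((-149 - 3*1*100) - 1*(-177119)) = 485668/((-149 - 3*100) + 177119) = 485668/((-149 - 300) + 177119) = 485668/(-449 + 177119) = 485668/176670 = 485668*(1/176670) = 242834/88335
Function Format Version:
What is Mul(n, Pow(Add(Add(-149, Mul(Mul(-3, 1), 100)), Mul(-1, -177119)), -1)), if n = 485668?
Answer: Rational(242834, 88335) ≈ 2.7490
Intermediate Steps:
Mul(n, Pow(Add(Add(-149, Mul(Mul(-3, 1), 100)), Mul(-1, -177119)), -1)) = Mul(485668, Pow(Add(Add(-149, Mul(Mul(-3, 1), 100)), Mul(-1, -177119)), -1)) = Mul(485668, Pow(Add(Add(-149, Mul(-3, 100)), 177119), -1)) = Mul(485668, Pow(Add(Add(-149, -300), 177119), -1)) = Mul(485668, Pow(Add(-449, 177119), -1)) = Mul(485668, Pow(176670, -1)) = Mul(485668, Rational(1, 176670)) = Rational(242834, 88335)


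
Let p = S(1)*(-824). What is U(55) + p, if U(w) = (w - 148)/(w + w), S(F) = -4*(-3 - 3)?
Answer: -2175453/110 ≈ -19777.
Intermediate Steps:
S(F) = 24 (S(F) = -4*(-6) = 24)
p = -19776 (p = 24*(-824) = -19776)
U(w) = (-148 + w)/(2*w) (U(w) = (-148 + w)/((2*w)) = (-148 + w)*(1/(2*w)) = (-148 + w)/(2*w))
U(55) + p = (1/2)*(-148 + 55)/55 - 19776 = (1/2)*(1/55)*(-93) - 19776 = -93/110 - 19776 = -2175453/110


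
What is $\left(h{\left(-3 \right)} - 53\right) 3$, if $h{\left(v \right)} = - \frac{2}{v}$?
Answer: $-157$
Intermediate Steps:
$\left(h{\left(-3 \right)} - 53\right) 3 = \left(- \frac{2}{-3} - 53\right) 3 = \left(\left(-2\right) \left(- \frac{1}{3}\right) - 53\right) 3 = \left(\frac{2}{3} - 53\right) 3 = \left(- \frac{157}{3}\right) 3 = -157$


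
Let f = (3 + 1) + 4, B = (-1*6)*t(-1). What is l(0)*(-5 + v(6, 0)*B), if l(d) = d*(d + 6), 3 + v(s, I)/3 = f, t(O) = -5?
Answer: 0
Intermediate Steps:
B = 30 (B = -1*6*(-5) = -6*(-5) = 30)
f = 8 (f = 4 + 4 = 8)
v(s, I) = 15 (v(s, I) = -9 + 3*8 = -9 + 24 = 15)
l(d) = d*(6 + d)
l(0)*(-5 + v(6, 0)*B) = (0*(6 + 0))*(-5 + 15*30) = (0*6)*(-5 + 450) = 0*445 = 0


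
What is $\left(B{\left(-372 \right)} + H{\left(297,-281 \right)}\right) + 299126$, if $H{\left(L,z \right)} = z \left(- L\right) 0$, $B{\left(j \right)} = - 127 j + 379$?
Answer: $346749$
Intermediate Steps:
$B{\left(j \right)} = 379 - 127 j$
$H{\left(L,z \right)} = 0$ ($H{\left(L,z \right)} = - L z 0 = 0$)
$\left(B{\left(-372 \right)} + H{\left(297,-281 \right)}\right) + 299126 = \left(\left(379 - -47244\right) + 0\right) + 299126 = \left(\left(379 + 47244\right) + 0\right) + 299126 = \left(47623 + 0\right) + 299126 = 47623 + 299126 = 346749$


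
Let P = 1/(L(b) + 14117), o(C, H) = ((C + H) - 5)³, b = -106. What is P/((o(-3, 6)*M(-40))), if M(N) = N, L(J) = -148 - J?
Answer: 1/4504000 ≈ 2.2202e-7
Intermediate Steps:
o(C, H) = (-5 + C + H)³
P = 1/14075 (P = 1/((-148 - 1*(-106)) + 14117) = 1/((-148 + 106) + 14117) = 1/(-42 + 14117) = 1/14075 ≈ 7.1048e-5)
P/((o(-3, 6)*M(-40))) = 1/(14075*(((-5 - 3 + 6)³*(-40)))) = 1/(14075*(((-2)³*(-40)))) = 1/(14075*((-8*(-40)))) = (1/14075)/320 = (1/14075)*(1/320) = 1/4504000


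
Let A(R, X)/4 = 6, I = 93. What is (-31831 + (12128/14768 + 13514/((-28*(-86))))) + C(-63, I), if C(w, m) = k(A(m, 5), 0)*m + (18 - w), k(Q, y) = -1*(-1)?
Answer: -35173021501/1111292 ≈ -31651.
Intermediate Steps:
A(R, X) = 24 (A(R, X) = 4*6 = 24)
k(Q, y) = 1
C(w, m) = 18 + m - w (C(w, m) = 1*m + (18 - w) = m + (18 - w) = 18 + m - w)
(-31831 + (12128/14768 + 13514/((-28*(-86))))) + C(-63, I) = (-31831 + (12128/14768 + 13514/((-28*(-86))))) + (18 + 93 - 1*(-63)) = (-31831 + (12128*(1/14768) + 13514/2408)) + (18 + 93 + 63) = (-31831 + (758/923 + 13514*(1/2408))) + 174 = (-31831 + (758/923 + 6757/1204)) + 174 = (-31831 + 7149343/1111292) + 174 = -35366386309/1111292 + 174 = -35173021501/1111292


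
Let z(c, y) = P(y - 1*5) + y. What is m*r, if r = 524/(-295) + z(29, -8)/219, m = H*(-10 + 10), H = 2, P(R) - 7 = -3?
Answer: 0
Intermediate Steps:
P(R) = 4 (P(R) = 7 - 3 = 4)
z(c, y) = 4 + y
m = 0 (m = 2*(-10 + 10) = 2*0 = 0)
r = -115936/64605 (r = 524/(-295) + (4 - 8)/219 = 524*(-1/295) - 4*1/219 = -524/295 - 4/219 = -115936/64605 ≈ -1.7945)
m*r = 0*(-115936/64605) = 0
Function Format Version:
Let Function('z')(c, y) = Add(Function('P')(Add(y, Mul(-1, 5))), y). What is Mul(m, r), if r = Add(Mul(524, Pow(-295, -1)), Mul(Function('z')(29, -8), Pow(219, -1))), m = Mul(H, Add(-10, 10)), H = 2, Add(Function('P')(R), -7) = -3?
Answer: 0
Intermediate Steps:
Function('P')(R) = 4 (Function('P')(R) = Add(7, -3) = 4)
Function('z')(c, y) = Add(4, y)
m = 0 (m = Mul(2, Add(-10, 10)) = Mul(2, 0) = 0)
r = Rational(-115936, 64605) (r = Add(Mul(524, Pow(-295, -1)), Mul(Add(4, -8), Pow(219, -1))) = Add(Mul(524, Rational(-1, 295)), Mul(-4, Rational(1, 219))) = Add(Rational(-524, 295), Rational(-4, 219)) = Rational(-115936, 64605) ≈ -1.7945)
Mul(m, r) = Mul(0, Rational(-115936, 64605)) = 0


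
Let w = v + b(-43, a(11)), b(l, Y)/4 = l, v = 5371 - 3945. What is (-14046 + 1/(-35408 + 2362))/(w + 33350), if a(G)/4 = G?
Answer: -464164117/1143523784 ≈ -0.40591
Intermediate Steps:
v = 1426
a(G) = 4*G
b(l, Y) = 4*l
w = 1254 (w = 1426 + 4*(-43) = 1426 - 172 = 1254)
(-14046 + 1/(-35408 + 2362))/(w + 33350) = (-14046 + 1/(-35408 + 2362))/(1254 + 33350) = (-14046 + 1/(-33046))/34604 = (-14046 - 1/33046)*(1/34604) = -464164117/33046*1/34604 = -464164117/1143523784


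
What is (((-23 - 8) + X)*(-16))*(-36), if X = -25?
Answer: -32256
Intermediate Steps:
(((-23 - 8) + X)*(-16))*(-36) = (((-23 - 8) - 25)*(-16))*(-36) = ((-31 - 25)*(-16))*(-36) = -56*(-16)*(-36) = 896*(-36) = -32256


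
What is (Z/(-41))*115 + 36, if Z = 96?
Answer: -9564/41 ≈ -233.27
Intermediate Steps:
(Z/(-41))*115 + 36 = (96/(-41))*115 + 36 = (96*(-1/41))*115 + 36 = -96/41*115 + 36 = -11040/41 + 36 = -9564/41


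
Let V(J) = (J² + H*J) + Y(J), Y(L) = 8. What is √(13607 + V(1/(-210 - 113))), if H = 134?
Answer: √1420396054/323 ≈ 116.68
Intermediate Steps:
V(J) = 8 + J² + 134*J (V(J) = (J² + 134*J) + 8 = 8 + J² + 134*J)
√(13607 + V(1/(-210 - 113))) = √(13607 + (8 + (1/(-210 - 113))² + 134/(-210 - 113))) = √(13607 + (8 + (1/(-323))² + 134/(-323))) = √(13607 + (8 + (-1/323)² + 134*(-1/323))) = √(13607 + (8 + 1/104329 - 134/323)) = √(13607 + 791351/104329) = √(1420396054/104329) = √1420396054/323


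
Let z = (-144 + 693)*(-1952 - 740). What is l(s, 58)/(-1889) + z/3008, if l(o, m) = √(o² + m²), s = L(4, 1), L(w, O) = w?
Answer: -369477/752 - 26*√5/1889 ≈ -491.36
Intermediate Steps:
s = 4
z = -1477908 (z = 549*(-2692) = -1477908)
l(o, m) = √(m² + o²)
l(s, 58)/(-1889) + z/3008 = √(58² + 4²)/(-1889) - 1477908/3008 = √(3364 + 16)*(-1/1889) - 1477908*1/3008 = √3380*(-1/1889) - 369477/752 = (26*√5)*(-1/1889) - 369477/752 = -26*√5/1889 - 369477/752 = -369477/752 - 26*√5/1889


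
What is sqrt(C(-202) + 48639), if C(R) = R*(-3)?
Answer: 7*sqrt(1005) ≈ 221.91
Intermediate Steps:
C(R) = -3*R
sqrt(C(-202) + 48639) = sqrt(-3*(-202) + 48639) = sqrt(606 + 48639) = sqrt(49245) = 7*sqrt(1005)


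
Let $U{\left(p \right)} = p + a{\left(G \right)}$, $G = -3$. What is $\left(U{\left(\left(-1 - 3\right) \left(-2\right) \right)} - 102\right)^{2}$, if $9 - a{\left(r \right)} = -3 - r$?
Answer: $7225$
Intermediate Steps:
$a{\left(r \right)} = 12 + r$ ($a{\left(r \right)} = 9 - \left(-3 - r\right) = 9 + \left(3 + r\right) = 12 + r$)
$U{\left(p \right)} = 9 + p$ ($U{\left(p \right)} = p + \left(12 - 3\right) = p + 9 = 9 + p$)
$\left(U{\left(\left(-1 - 3\right) \left(-2\right) \right)} - 102\right)^{2} = \left(\left(9 + \left(-1 - 3\right) \left(-2\right)\right) - 102\right)^{2} = \left(\left(9 - -8\right) - 102\right)^{2} = \left(\left(9 + 8\right) - 102\right)^{2} = \left(17 - 102\right)^{2} = \left(-85\right)^{2} = 7225$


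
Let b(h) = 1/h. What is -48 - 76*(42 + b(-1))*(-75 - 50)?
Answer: 389452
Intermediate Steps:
-48 - 76*(42 + b(-1))*(-75 - 50) = -48 - 76*(42 + 1/(-1))*(-75 - 50) = -48 - 76*(42 - 1)*(-125) = -48 - 3116*(-125) = -48 - 76*(-5125) = -48 + 389500 = 389452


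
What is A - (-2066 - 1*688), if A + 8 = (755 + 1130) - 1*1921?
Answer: 2710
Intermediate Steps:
A = -44 (A = -8 + ((755 + 1130) - 1*1921) = -8 + (1885 - 1921) = -8 - 36 = -44)
A - (-2066 - 1*688) = -44 - (-2066 - 1*688) = -44 - (-2066 - 688) = -44 - 1*(-2754) = -44 + 2754 = 2710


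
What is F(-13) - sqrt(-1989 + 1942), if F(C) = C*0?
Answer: -I*sqrt(47) ≈ -6.8557*I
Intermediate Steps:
F(C) = 0
F(-13) - sqrt(-1989 + 1942) = 0 - sqrt(-1989 + 1942) = 0 - sqrt(-47) = 0 - I*sqrt(47) = -I*sqrt(47)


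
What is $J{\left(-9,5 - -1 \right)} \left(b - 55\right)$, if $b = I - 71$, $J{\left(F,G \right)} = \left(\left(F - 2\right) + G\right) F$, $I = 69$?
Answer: $-2565$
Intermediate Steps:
$J{\left(F,G \right)} = F \left(-2 + F + G\right)$ ($J{\left(F,G \right)} = \left(\left(F - 2\right) + G\right) F = \left(\left(-2 + F\right) + G\right) F = \left(-2 + F + G\right) F = F \left(-2 + F + G\right)$)
$b = -2$ ($b = 69 - 71 = -2$)
$J{\left(-9,5 - -1 \right)} \left(b - 55\right) = - 9 \left(-2 - 9 + \left(5 - -1\right)\right) \left(-2 - 55\right) = - 9 \left(-2 - 9 + \left(5 + 1\right)\right) \left(-57\right) = - 9 \left(-2 - 9 + 6\right) \left(-57\right) = \left(-9\right) \left(-5\right) \left(-57\right) = 45 \left(-57\right) = -2565$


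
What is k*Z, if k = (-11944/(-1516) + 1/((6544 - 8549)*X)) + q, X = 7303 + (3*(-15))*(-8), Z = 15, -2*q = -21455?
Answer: 375077514220791/2329230154 ≈ 1.6103e+5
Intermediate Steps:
q = 21455/2 (q = -1/2*(-21455) = 21455/2 ≈ 10728.)
X = 7663 (X = 7303 - 45*(-8) = 7303 + 360 = 7663)
k = 125025838073597/11646150770 (k = (-11944/(-1516) + 1/((6544 - 8549)*7663)) + 21455/2 = (-11944*(-1/1516) + (1/7663)/(-2005)) + 21455/2 = (2986/379 - 1/2005*1/7663) + 21455/2 = (2986/379 - 1/15364315) + 21455/2 = 45877844211/5823075385 + 21455/2 = 125025838073597/11646150770 ≈ 10735.)
k*Z = (125025838073597/11646150770)*15 = 375077514220791/2329230154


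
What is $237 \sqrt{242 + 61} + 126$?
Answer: $126 + 237 \sqrt{303} \approx 4251.4$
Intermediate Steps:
$237 \sqrt{242 + 61} + 126 = 237 \sqrt{303} + 126 = 126 + 237 \sqrt{303}$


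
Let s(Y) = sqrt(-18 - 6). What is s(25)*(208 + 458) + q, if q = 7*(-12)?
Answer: -84 + 1332*I*sqrt(6) ≈ -84.0 + 3262.7*I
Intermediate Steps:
s(Y) = 2*I*sqrt(6) (s(Y) = sqrt(-24) = 2*I*sqrt(6))
q = -84
s(25)*(208 + 458) + q = (2*I*sqrt(6))*(208 + 458) - 84 = (2*I*sqrt(6))*666 - 84 = 1332*I*sqrt(6) - 84 = -84 + 1332*I*sqrt(6)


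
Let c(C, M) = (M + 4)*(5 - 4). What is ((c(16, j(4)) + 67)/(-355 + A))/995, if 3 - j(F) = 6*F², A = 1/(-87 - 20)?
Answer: 1177/18898035 ≈ 6.2282e-5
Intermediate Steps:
A = -1/107 (A = 1/(-107) = -1/107 ≈ -0.0093458)
j(F) = 3 - 6*F²
c(C, M) = 4 + M (c(C, M) = (4 + M)*1 = 4 + M)
((c(16, j(4)) + 67)/(-355 + A))/995 = (((4 + (3 - 6*4²)) + 67)/(-355 - 1/107))/995 = (((4 + (3 - 6*16)) + 67)/(-37986/107))*(1/995) = (((4 + (3 - 96)) + 67)*(-107/37986))*(1/995) = (((4 - 93) + 67)*(-107/37986))*(1/995) = ((-89 + 67)*(-107/37986))*(1/995) = -22*(-107/37986)*(1/995) = (1177/18993)*(1/995) = 1177/18898035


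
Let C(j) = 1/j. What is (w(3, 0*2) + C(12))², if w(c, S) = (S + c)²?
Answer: 11881/144 ≈ 82.507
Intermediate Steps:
(w(3, 0*2) + C(12))² = ((0*2 + 3)² + 1/12)² = ((0 + 3)² + 1/12)² = (3² + 1/12)² = (9 + 1/12)² = (109/12)² = 11881/144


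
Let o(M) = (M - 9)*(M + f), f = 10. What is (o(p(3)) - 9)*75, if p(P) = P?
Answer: -6525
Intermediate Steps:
o(M) = (-9 + M)*(10 + M) (o(M) = (M - 9)*(M + 10) = (-9 + M)*(10 + M))
(o(p(3)) - 9)*75 = ((-90 + 3 + 3**2) - 9)*75 = ((-90 + 3 + 9) - 9)*75 = (-78 - 9)*75 = -87*75 = -6525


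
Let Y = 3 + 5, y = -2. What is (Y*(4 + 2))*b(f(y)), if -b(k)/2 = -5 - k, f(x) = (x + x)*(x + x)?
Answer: 2016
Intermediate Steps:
f(x) = 4*x² (f(x) = (2*x)*(2*x) = 4*x²)
Y = 8
b(k) = 10 + 2*k (b(k) = -2*(-5 - k) = 10 + 2*k)
(Y*(4 + 2))*b(f(y)) = (8*(4 + 2))*(10 + 2*(4*(-2)²)) = (8*6)*(10 + 2*(4*4)) = 48*(10 + 2*16) = 48*(10 + 32) = 48*42 = 2016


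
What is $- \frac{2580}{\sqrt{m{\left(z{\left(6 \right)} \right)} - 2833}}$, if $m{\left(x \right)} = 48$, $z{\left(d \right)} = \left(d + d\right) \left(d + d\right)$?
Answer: $\frac{516 i \sqrt{2785}}{557} \approx 48.889 i$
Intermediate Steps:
$z{\left(d \right)} = 4 d^{2}$ ($z{\left(d \right)} = 2 d 2 d = 4 d^{2}$)
$- \frac{2580}{\sqrt{m{\left(z{\left(6 \right)} \right)} - 2833}} = - \frac{2580}{\sqrt{48 - 2833}} = - \frac{2580}{\sqrt{-2785}} = - \frac{2580}{i \sqrt{2785}} = - 2580 \left(- \frac{i \sqrt{2785}}{2785}\right) = \frac{516 i \sqrt{2785}}{557}$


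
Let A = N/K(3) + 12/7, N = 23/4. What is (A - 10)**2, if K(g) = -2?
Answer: 390625/3136 ≈ 124.56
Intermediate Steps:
N = 23/4 (N = 23*(1/4) = 23/4 ≈ 5.7500)
A = -65/56 (A = (23/4)/(-2) + 12/7 = (23/4)*(-1/2) + 12*(1/7) = -23/8 + 12/7 = -65/56 ≈ -1.1607)
(A - 10)**2 = (-65/56 - 10)**2 = (-625/56)**2 = 390625/3136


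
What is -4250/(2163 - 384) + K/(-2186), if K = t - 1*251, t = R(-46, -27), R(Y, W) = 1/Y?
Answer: -406820887/178889124 ≈ -2.2742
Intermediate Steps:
t = -1/46 (t = 1/(-46) = -1/46 ≈ -0.021739)
K = -11547/46 (K = -1/46 - 1*251 = -1/46 - 251 = -11547/46 ≈ -251.02)
-4250/(2163 - 384) + K/(-2186) = -4250/(2163 - 384) - 11547/46/(-2186) = -4250/1779 - 11547/46*(-1/2186) = -4250*1/1779 + 11547/100556 = -4250/1779 + 11547/100556 = -406820887/178889124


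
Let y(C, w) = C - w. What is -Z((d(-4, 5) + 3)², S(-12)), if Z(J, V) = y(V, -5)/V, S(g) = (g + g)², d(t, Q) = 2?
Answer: -581/576 ≈ -1.0087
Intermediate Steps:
S(g) = 4*g² (S(g) = (2*g)² = 4*g²)
Z(J, V) = (5 + V)/V (Z(J, V) = (V - 1*(-5))/V = (V + 5)/V = (5 + V)/V)
-Z((d(-4, 5) + 3)², S(-12)) = -(5 + 4*(-12)²)/(4*(-12)²) = -(5 + 4*144)/(4*144) = -(5 + 576)/576 = -581/576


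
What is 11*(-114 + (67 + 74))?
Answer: 297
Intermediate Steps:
11*(-114 + (67 + 74)) = 11*(-114 + 141) = 11*27 = 297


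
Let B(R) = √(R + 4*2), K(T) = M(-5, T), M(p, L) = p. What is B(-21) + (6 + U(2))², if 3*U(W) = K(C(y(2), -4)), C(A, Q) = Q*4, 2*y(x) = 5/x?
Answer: 169/9 + I*√13 ≈ 18.778 + 3.6056*I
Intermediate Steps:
y(x) = 5/(2*x) (y(x) = (5/x)/2 = 5/(2*x))
C(A, Q) = 4*Q
K(T) = -5
U(W) = -5/3 (U(W) = (⅓)*(-5) = -5/3)
B(R) = √(8 + R) (B(R) = √(R + 8) = √(8 + R))
B(-21) + (6 + U(2))² = √(8 - 21) + (6 - 5/3)² = √(-13) + (13/3)² = I*√13 + 169/9 = 169/9 + I*√13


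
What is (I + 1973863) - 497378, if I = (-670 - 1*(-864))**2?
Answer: 1514121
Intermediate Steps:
I = 37636 (I = (-670 + 864)**2 = 194**2 = 37636)
(I + 1973863) - 497378 = (37636 + 1973863) - 497378 = 2011499 - 497378 = 1514121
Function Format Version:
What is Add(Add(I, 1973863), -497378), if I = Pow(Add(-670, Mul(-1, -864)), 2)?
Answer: 1514121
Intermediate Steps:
I = 37636 (I = Pow(Add(-670, 864), 2) = Pow(194, 2) = 37636)
Add(Add(I, 1973863), -497378) = Add(Add(37636, 1973863), -497378) = Add(2011499, -497378) = 1514121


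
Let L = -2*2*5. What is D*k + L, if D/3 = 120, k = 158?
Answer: 56860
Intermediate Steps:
D = 360 (D = 3*120 = 360)
L = -20 (L = -4*5 = -20)
D*k + L = 360*158 - 20 = 56880 - 20 = 56860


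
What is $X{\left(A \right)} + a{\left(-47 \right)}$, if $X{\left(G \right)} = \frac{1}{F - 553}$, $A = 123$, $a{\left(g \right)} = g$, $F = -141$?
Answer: $- \frac{32619}{694} \approx -47.001$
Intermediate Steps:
$X{\left(G \right)} = - \frac{1}{694}$ ($X{\left(G \right)} = \frac{1}{-141 - 553} = \frac{1}{-694} = - \frac{1}{694}$)
$X{\left(A \right)} + a{\left(-47 \right)} = - \frac{1}{694} - 47 = - \frac{32619}{694}$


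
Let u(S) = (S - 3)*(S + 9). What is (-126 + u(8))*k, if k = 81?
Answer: -3321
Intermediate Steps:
u(S) = (-3 + S)*(9 + S)
(-126 + u(8))*k = (-126 + (-27 + 8² + 6*8))*81 = (-126 + (-27 + 64 + 48))*81 = (-126 + 85)*81 = -41*81 = -3321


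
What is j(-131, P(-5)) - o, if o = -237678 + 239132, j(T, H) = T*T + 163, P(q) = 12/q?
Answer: 15870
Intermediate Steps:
j(T, H) = 163 + T² (j(T, H) = T² + 163 = 163 + T²)
o = 1454
j(-131, P(-5)) - o = (163 + (-131)²) - 1*1454 = (163 + 17161) - 1454 = 17324 - 1454 = 15870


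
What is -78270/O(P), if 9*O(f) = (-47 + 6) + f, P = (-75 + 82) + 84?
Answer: -70443/5 ≈ -14089.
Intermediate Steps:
P = 91 (P = 7 + 84 = 91)
O(f) = -41/9 + f/9 (O(f) = ((-47 + 6) + f)/9 = (-41 + f)/9 = -41/9 + f/9)
-78270/O(P) = -78270/(-41/9 + (1/9)*91) = -78270/(-41/9 + 91/9) = -78270/50/9 = -78270*9/50 = -70443/5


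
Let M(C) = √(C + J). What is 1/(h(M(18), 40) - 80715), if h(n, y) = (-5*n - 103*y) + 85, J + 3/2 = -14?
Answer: -1356/114920999 + √10/2873024975 ≈ -1.1798e-5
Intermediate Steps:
J = -31/2 (J = -3/2 - 14 = -31/2 ≈ -15.500)
M(C) = √(-31/2 + C) (M(C) = √(C - 31/2) = √(-31/2 + C))
h(n, y) = 85 - 103*y - 5*n (h(n, y) = (-103*y - 5*n) + 85 = 85 - 103*y - 5*n)
1/(h(M(18), 40) - 80715) = 1/((85 - 103*40 - 5*√(-62 + 4*18)/2) - 80715) = 1/((85 - 4120 - 5*√(-62 + 72)/2) - 80715) = 1/((85 - 4120 - 5*√10/2) - 80715) = 1/((-4035 - 5*√10/2) - 80715) = 1/(-84750 - 5*√10/2)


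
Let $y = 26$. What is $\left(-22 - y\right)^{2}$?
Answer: $2304$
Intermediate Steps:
$\left(-22 - y\right)^{2} = \left(-22 - 26\right)^{2} = \left(-48\right)^{2} = 2304$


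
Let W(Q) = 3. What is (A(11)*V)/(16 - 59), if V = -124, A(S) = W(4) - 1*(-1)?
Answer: 496/43 ≈ 11.535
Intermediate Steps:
A(S) = 4 (A(S) = 3 - 1*(-1) = 3 + 1 = 4)
(A(11)*V)/(16 - 59) = (4*(-124))/(16 - 59) = -496/(-43) = -496*(-1/43) = 496/43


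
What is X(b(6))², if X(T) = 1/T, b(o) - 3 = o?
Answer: 1/81 ≈ 0.012346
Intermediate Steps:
b(o) = 3 + o
X(b(6))² = (1/(3 + 6))² = (1/9)² = (⅑)² = 1/81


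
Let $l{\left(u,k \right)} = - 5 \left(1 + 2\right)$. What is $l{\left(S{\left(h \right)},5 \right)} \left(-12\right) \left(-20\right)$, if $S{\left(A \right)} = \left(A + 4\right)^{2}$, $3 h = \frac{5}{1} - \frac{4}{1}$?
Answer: $-3600$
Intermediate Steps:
$h = \frac{1}{3}$ ($h = \frac{\frac{5}{1} - \frac{4}{1}}{3} = \frac{5 \cdot 1 - 4}{3} = \frac{5 - 4}{3} = \frac{1}{3} \cdot 1 = \frac{1}{3} \approx 0.33333$)
$S{\left(A \right)} = \left(4 + A\right)^{2}$
$l{\left(u,k \right)} = -15$ ($l{\left(u,k \right)} = \left(-5\right) 3 = -15$)
$l{\left(S{\left(h \right)},5 \right)} \left(-12\right) \left(-20\right) = \left(-15\right) \left(-12\right) \left(-20\right) = 180 \left(-20\right) = -3600$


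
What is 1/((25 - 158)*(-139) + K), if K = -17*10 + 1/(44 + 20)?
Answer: 64/1172289 ≈ 5.4594e-5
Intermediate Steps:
K = -10879/64 (K = -170 + 1/64 = -10879/64 ≈ -169.98)
1/((25 - 158)*(-139) + K) = 1/((25 - 158)*(-139) - 10879/64) = 1/(-133*(-139) - 10879/64) = 1/(18487 - 10879/64) = 1/(1172289/64) = 64/1172289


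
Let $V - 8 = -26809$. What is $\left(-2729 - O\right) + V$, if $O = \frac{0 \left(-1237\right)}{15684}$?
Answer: $-29530$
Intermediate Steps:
$O = 0$ ($O = 0 \cdot \frac{1}{15684} = 0$)
$V = -26801$ ($V = 8 - 26809 = -26801$)
$\left(-2729 - O\right) + V = \left(-2729 - 0\right) - 26801 = \left(-2729 + 0\right) - 26801 = -2729 - 26801 = -29530$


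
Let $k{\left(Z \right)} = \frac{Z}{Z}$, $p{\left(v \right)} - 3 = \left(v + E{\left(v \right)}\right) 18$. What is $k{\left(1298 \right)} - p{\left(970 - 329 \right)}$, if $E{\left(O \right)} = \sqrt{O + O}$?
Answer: $-11540 - 18 \sqrt{1282} \approx -12184.0$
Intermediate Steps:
$E{\left(O \right)} = \sqrt{2} \sqrt{O}$ ($E{\left(O \right)} = \sqrt{2 O} = \sqrt{2} \sqrt{O}$)
$p{\left(v \right)} = 3 + 18 v + 18 \sqrt{2} \sqrt{v}$ ($p{\left(v \right)} = 3 + \left(v + \sqrt{2} \sqrt{v}\right) 18 = 3 + \left(18 v + 18 \sqrt{2} \sqrt{v}\right) = 3 + 18 v + 18 \sqrt{2} \sqrt{v}$)
$k{\left(Z \right)} = 1$
$k{\left(1298 \right)} - p{\left(970 - 329 \right)} = 1 - \left(3 + 18 \left(970 - 329\right) + 18 \sqrt{2} \sqrt{970 - 329}\right) = 1 - \left(3 + 18 \cdot 641 + 18 \sqrt{2} \sqrt{641}\right) = 1 - \left(3 + 11538 + 18 \sqrt{1282}\right) = 1 - \left(11541 + 18 \sqrt{1282}\right) = -11540 - 18 \sqrt{1282}$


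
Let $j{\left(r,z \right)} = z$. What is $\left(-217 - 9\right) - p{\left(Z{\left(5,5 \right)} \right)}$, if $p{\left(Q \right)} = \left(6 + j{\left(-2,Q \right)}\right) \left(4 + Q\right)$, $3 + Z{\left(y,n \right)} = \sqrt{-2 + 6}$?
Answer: $-241$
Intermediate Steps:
$Z{\left(y,n \right)} = -1$ ($Z{\left(y,n \right)} = -3 + \sqrt{-2 + 6} = -3 + \sqrt{4} = -3 + 2 = -1$)
$p{\left(Q \right)} = \left(4 + Q\right) \left(6 + Q\right)$ ($p{\left(Q \right)} = \left(6 + Q\right) \left(4 + Q\right) = \left(4 + Q\right) \left(6 + Q\right)$)
$\left(-217 - 9\right) - p{\left(Z{\left(5,5 \right)} \right)} = \left(-217 - 9\right) - \left(24 + \left(-1\right)^{2} + 10 \left(-1\right)\right) = -226 - \left(24 + 1 - 10\right) = -226 - 15 = -241$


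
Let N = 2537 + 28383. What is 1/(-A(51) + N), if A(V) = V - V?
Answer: 1/30920 ≈ 3.2342e-5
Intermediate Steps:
A(V) = 0
N = 30920
1/(-A(51) + N) = 1/(-1*0 + 30920) = 1/(0 + 30920) = 1/30920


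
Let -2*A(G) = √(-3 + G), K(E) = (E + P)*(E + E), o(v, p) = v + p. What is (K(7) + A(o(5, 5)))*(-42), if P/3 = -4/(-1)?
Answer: -11172 + 21*√7 ≈ -11116.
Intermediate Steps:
P = 12 (P = 3*(-4/(-1)) = 3*(-4*(-1)) = 3*4 = 12)
o(v, p) = p + v
K(E) = 2*E*(12 + E) (K(E) = (E + 12)*(E + E) = (12 + E)*(2*E) = 2*E*(12 + E))
A(G) = -√(-3 + G)/2
(K(7) + A(o(5, 5)))*(-42) = (2*7*(12 + 7) - √(-3 + (5 + 5))/2)*(-42) = (2*7*19 - √(-3 + 10)/2)*(-42) = (266 - √7/2)*(-42) = -11172 + 21*√7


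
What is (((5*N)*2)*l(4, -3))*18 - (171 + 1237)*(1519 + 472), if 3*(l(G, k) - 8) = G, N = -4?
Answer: -2810048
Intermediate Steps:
l(G, k) = 8 + G/3
(((5*N)*2)*l(4, -3))*18 - (171 + 1237)*(1519 + 472) = (((5*(-4))*2)*(8 + (1/3)*4))*18 - (171 + 1237)*(1519 + 472) = ((-20*2)*(8 + 4/3))*18 - 1408*1991 = -40*28/3*18 - 1*2803328 = -1120/3*18 - 2803328 = -6720 - 2803328 = -2810048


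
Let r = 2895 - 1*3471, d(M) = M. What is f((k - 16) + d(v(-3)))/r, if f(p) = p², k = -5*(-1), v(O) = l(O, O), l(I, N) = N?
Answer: -49/144 ≈ -0.34028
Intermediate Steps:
v(O) = O
r = -576 (r = 2895 - 3471 = -576)
k = 5 (k = -1*(-5) = 5)
f((k - 16) + d(v(-3)))/r = ((5 - 16) - 3)²/(-576) = (-11 - 3)²*(-1/576) = (-14)²*(-1/576) = 196*(-1/576) = -49/144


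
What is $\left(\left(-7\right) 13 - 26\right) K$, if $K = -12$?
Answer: $1404$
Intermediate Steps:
$\left(\left(-7\right) 13 - 26\right) K = \left(\left(-7\right) 13 - 26\right) \left(-12\right) = \left(-91 - 26\right) \left(-12\right) = \left(-117\right) \left(-12\right) = 1404$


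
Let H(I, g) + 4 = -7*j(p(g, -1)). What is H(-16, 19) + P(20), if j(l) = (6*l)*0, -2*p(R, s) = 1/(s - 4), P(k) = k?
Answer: 16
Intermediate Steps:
p(R, s) = -1/(2*(-4 + s)) (p(R, s) = -1/(2*(s - 4)) = -1/(2*(-4 + s)))
j(l) = 0
H(I, g) = -4 (H(I, g) = -4 - 7*0 = -4 + 0 = -4)
H(-16, 19) + P(20) = -4 + 20 = 16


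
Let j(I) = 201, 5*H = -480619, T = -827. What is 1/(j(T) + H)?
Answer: -5/479614 ≈ -1.0425e-5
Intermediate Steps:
H = -480619/5 (H = (⅕)*(-480619) = -480619/5 ≈ -96124.)
1/(j(T) + H) = 1/(201 - 480619/5) = 1/(-479614/5) = -5/479614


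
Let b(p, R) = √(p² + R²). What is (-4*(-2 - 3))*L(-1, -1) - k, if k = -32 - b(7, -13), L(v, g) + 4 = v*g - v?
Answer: -8 + √218 ≈ 6.7648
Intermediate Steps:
L(v, g) = -4 - v + g*v (L(v, g) = -4 + (v*g - v) = -4 + (g*v - v) = -4 + (-v + g*v) = -4 - v + g*v)
b(p, R) = √(R² + p²)
k = -32 - √218 (k = -32 - √((-13)² + 7²) = -32 - √(169 + 49) = -32 - √218 ≈ -46.765)
(-4*(-2 - 3))*L(-1, -1) - k = (-4*(-2 - 3))*(-4 - 1*(-1) - 1*(-1)) - (-32 - √218) = (-4*(-5))*(-4 + 1 + 1) + (32 + √218) = 20*(-2) + (32 + √218) = -40 + (32 + √218) = -8 + √218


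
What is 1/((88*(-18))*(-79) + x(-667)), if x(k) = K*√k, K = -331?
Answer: 125136/15732095683 + 331*I*√667/15732095683 ≈ 7.9542e-6 + 5.4338e-7*I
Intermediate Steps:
x(k) = -331*√k
1/((88*(-18))*(-79) + x(-667)) = 1/((88*(-18))*(-79) - 331*I*√667) = 1/(-1584*(-79) - 331*I*√667) = 1/(125136 - 331*I*√667)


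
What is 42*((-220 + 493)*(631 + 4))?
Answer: 7280910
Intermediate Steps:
42*((-220 + 493)*(631 + 4)) = 42*(273*635) = 42*173355 = 7280910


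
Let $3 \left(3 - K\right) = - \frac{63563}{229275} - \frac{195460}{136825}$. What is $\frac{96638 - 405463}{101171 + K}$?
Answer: $- \frac{1162561281935625}{380868246292109} \approx -3.0524$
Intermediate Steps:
$K = \frac{13433842634}{3764466225}$ ($K = 3 - \frac{- \frac{63563}{229275} - \frac{195460}{136825}}{3} = 3 - \frac{\left(-63563\right) \frac{1}{229275} - \frac{39092}{27365}}{3} = 3 - \frac{- \frac{63563}{229275} - \frac{39092}{27365}}{3} = 3 - - \frac{2140443959}{3764466225} = 3 + \frac{2140443959}{3764466225} = \frac{13433842634}{3764466225} \approx 3.5686$)
$\frac{96638 - 405463}{101171 + K} = \frac{96638 - 405463}{101171 + \frac{13433842634}{3764466225}} = - \frac{308825}{\frac{380868246292109}{3764466225}} = \left(-308825\right) \frac{3764466225}{380868246292109} = - \frac{1162561281935625}{380868246292109}$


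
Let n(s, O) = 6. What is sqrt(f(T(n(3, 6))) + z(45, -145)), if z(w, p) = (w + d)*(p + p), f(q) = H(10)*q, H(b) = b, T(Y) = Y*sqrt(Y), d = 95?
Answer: 2*sqrt(-10150 + 15*sqrt(6)) ≈ 201.13*I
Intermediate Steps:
T(Y) = Y**(3/2)
f(q) = 10*q
z(w, p) = 2*p*(95 + w) (z(w, p) = (w + 95)*(p + p) = (95 + w)*(2*p) = 2*p*(95 + w))
sqrt(f(T(n(3, 6))) + z(45, -145)) = sqrt(10*6**(3/2) + 2*(-145)*(95 + 45)) = sqrt(10*(6*sqrt(6)) + 2*(-145)*140) = sqrt(60*sqrt(6) - 40600) = sqrt(-40600 + 60*sqrt(6))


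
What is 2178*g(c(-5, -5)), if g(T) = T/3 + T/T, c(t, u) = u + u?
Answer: -5082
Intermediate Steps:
c(t, u) = 2*u
g(T) = 1 + T/3 (g(T) = T*(⅓) + 1 = T/3 + 1 = 1 + T/3)
2178*g(c(-5, -5)) = 2178*(1 + (2*(-5))/3) = 2178*(1 + (⅓)*(-10)) = 2178*(1 - 10/3) = 2178*(-7/3) = -5082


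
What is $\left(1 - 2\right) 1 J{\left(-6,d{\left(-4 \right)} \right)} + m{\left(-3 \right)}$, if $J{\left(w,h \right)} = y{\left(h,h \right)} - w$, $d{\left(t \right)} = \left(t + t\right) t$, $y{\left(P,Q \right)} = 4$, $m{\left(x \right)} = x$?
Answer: $-13$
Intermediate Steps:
$d{\left(t \right)} = 2 t^{2}$ ($d{\left(t \right)} = 2 t t = 2 t^{2}$)
$J{\left(w,h \right)} = 4 - w$
$\left(1 - 2\right) 1 J{\left(-6,d{\left(-4 \right)} \right)} + m{\left(-3 \right)} = \left(1 - 2\right) 1 \left(4 - -6\right) - 3 = \left(-1\right) 1 \left(4 + 6\right) - 3 = \left(-1\right) 10 - 3 = -10 - 3 = -13$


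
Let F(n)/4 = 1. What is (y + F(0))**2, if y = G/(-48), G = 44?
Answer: 1369/144 ≈ 9.5069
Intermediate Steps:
F(n) = 4 (F(n) = 4*1 = 4)
y = -11/12 (y = 44/(-48) = 44*(-1/48) = -11/12 ≈ -0.91667)
(y + F(0))**2 = (-11/12 + 4)**2 = (37/12)**2 = 1369/144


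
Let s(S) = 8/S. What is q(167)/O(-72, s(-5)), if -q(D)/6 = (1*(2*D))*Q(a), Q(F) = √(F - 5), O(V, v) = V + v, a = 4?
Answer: 2505*I/92 ≈ 27.228*I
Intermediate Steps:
Q(F) = √(-5 + F)
q(D) = -12*I*D (q(D) = -6*1*(2*D)*√(-5 + 4) = -6*2*D*√(-1) = -6*2*D*I = -12*I*D)
q(167)/O(-72, s(-5)) = (-12*I*167)/(-72 + 8/(-5)) = (-2004*I)/(-72 + 8*(-⅕)) = (-2004*I)/(-72 - 8/5) = (-2004*I)/(-368/5) = -2004*I*(-5/368) = 2505*I/92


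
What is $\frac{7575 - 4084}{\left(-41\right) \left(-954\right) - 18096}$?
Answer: $\frac{3491}{21018} \approx 0.1661$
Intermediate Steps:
$\frac{7575 - 4084}{\left(-41\right) \left(-954\right) - 18096} = \frac{3491}{39114 - 18096} = \frac{3491}{21018}$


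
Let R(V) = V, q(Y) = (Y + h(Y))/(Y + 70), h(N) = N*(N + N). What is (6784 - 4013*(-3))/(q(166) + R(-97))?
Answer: 2221114/16193 ≈ 137.17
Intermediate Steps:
h(N) = 2*N² (h(N) = N*(2*N) = 2*N²)
q(Y) = (Y + 2*Y²)/(70 + Y) (q(Y) = (Y + 2*Y²)/(Y + 70) = (Y + 2*Y²)/(70 + Y))
(6784 - 4013*(-3))/(q(166) + R(-97)) = (6784 - 4013*(-3))/(166*(1 + 2*166)/(70 + 166) - 97) = (6784 + 12039)/(166*(1 + 332)/236 - 97) = 18823/(166*(1/236)*333 - 97) = 18823/(27639/118 - 97) = 18823/(16193/118) = 18823*(118/16193) = 2221114/16193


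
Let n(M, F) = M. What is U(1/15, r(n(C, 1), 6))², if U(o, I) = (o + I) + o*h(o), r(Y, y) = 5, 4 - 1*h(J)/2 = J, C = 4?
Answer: 1582564/50625 ≈ 31.261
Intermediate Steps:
h(J) = 8 - 2*J
U(o, I) = I + o + o*(8 - 2*o) (U(o, I) = (o + I) + o*(8 - 2*o) = (I + o) + o*(8 - 2*o) = I + o + o*(8 - 2*o))
U(1/15, r(n(C, 1), 6))² = (5 + 1/15 - 2*(-4 + 1/15)/15)² = (5 + 1/15 - 2*1/15*(-4 + 1/15))² = (5 + 1/15 - 2*1/15*(-59/15))² = (5 + 1/15 + 118/225)² = (1258/225)² = 1582564/50625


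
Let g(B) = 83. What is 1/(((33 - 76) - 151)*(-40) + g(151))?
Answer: 1/7843 ≈ 0.00012750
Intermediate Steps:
1/(((33 - 76) - 151)*(-40) + g(151)) = 1/(((33 - 76) - 151)*(-40) + 83) = 1/((-43 - 151)*(-40) + 83) = 1/(-194*(-40) + 83) = 1/(7760 + 83) = 1/7843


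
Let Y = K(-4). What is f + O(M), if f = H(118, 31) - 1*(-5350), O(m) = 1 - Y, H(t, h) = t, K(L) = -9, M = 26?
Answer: 5478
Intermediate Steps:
Y = -9
O(m) = 10 (O(m) = 1 - 1*(-9) = 1 + 9 = 10)
f = 5468 (f = 118 - 1*(-5350) = 118 + 5350 = 5468)
f + O(M) = 5468 + 10 = 5478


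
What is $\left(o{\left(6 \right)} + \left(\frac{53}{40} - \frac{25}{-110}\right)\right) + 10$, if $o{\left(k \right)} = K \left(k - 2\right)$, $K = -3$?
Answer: $- \frac{197}{440} \approx -0.44773$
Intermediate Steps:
$o{\left(k \right)} = 6 - 3 k$ ($o{\left(k \right)} = - 3 \left(k - 2\right) = - 3 \left(-2 + k\right) = 6 - 3 k$)
$\left(o{\left(6 \right)} + \left(\frac{53}{40} - \frac{25}{-110}\right)\right) + 10 = \left(\left(6 - 18\right) + \left(\frac{53}{40} - \frac{25}{-110}\right)\right) + 10 = \left(\left(6 - 18\right) + \left(53 \cdot \frac{1}{40} - - \frac{5}{22}\right)\right) + 10 = \left(-12 + \left(\frac{53}{40} + \frac{5}{22}\right)\right) + 10 = \left(-12 + \frac{683}{440}\right) + 10 = - \frac{4597}{440} + 10 = - \frac{197}{440}$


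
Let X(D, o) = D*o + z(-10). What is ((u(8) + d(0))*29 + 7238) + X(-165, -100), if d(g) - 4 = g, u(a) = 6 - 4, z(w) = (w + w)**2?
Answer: 24312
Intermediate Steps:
z(w) = 4*w**2 (z(w) = (2*w)**2 = 4*w**2)
u(a) = 2
X(D, o) = 400 + D*o (X(D, o) = D*o + 4*(-10)**2 = D*o + 4*100 = D*o + 400 = 400 + D*o)
d(g) = 4 + g
((u(8) + d(0))*29 + 7238) + X(-165, -100) = ((2 + (4 + 0))*29 + 7238) + (400 - 165*(-100)) = ((2 + 4)*29 + 7238) + (400 + 16500) = (6*29 + 7238) + 16900 = (174 + 7238) + 16900 = 7412 + 16900 = 24312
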